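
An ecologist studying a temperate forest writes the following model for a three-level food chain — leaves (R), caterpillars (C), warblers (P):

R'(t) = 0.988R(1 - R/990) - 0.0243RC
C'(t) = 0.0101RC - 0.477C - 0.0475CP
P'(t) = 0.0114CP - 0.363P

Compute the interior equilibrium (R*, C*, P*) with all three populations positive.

From dP/dt = 0: 0.0114C* = 0.363, so C* = 31.8.
From dR/dt = 0: 0.988(1 - R*/990) = 0.0243·31.8, giving R* = 990·(1 - 0.783) = 215.
From dC/dt = 0: 0.0101·215 - 0.477 = 0.0475P*, so P* = 1.69/0.0475 = 35.6.

R* ≈ 215, C* ≈ 31.8, P* ≈ 35.6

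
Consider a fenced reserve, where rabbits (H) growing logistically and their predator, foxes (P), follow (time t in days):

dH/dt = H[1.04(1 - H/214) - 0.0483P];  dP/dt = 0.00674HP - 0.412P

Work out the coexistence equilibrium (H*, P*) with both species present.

From dP/dt = 0 with P > 0: 0.00674H* = 0.412, so H* = 61.1.
Substitute into dH/dt = 0: 1.04(1 - 61.1/214) = 0.0483P*.
The bracket is 0.714, giving P* = 0.743/0.0483 = 15.4.

H* ≈ 61.1, P* ≈ 15.4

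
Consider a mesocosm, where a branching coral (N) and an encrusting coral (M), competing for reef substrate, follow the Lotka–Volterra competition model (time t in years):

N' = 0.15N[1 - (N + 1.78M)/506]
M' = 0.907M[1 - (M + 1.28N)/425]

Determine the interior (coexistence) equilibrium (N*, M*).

Setting both brackets to zero gives the nullclines N + 1.78M = 506 and 1.28N + M = 425.
Substituting M = 425 - 1.28N into the first: N(1 - 1.78·1.28) = 506 - 1.78·425.
So N* = -250/-1.28 = 196, and then M* = 425 - 1.28·196 = 174.

N* ≈ 196, M* ≈ 174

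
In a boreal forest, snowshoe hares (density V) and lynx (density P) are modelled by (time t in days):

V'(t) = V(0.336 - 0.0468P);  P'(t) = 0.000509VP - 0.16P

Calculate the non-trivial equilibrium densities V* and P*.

Set dP/dt = 0 with P > 0: 0.000509V - 0.16 = 0, so V* = 0.16/0.000509 = 314.
Set dV/dt = 0 with V > 0: 0.336 - 0.0468P = 0, so P* = 0.336/0.0468 = 7.18.

V* ≈ 314, P* ≈ 7.18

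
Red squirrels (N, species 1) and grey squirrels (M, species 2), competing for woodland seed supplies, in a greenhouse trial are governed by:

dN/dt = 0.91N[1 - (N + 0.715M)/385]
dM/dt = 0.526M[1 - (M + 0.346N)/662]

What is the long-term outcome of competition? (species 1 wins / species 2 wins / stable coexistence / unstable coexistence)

Compare the nullcline intercepts: K1/α12 = 385/0.715 = 538 < K2 = 662; K2/α21 = 662/0.346 = 1910 > K1 = 385.
Since the inequalities point opposite ways, species 2 can invade but species 1 cannot.

species 2 excludes species 1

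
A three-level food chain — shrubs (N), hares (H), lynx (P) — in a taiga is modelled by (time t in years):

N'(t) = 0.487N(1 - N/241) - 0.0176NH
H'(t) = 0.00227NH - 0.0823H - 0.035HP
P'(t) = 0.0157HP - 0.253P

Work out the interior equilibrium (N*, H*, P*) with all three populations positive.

N* ≈ 101, H* ≈ 16.1, P* ≈ 4.18

From dP/dt = 0: 0.0157H* = 0.253, so H* = 16.1.
From dN/dt = 0: 0.487(1 - N*/241) = 0.0176·16.1, giving N* = 241·(1 - 0.582) = 101.
From dH/dt = 0: 0.00227·101 - 0.0823 = 0.035P*, so P* = 0.146/0.035 = 4.18.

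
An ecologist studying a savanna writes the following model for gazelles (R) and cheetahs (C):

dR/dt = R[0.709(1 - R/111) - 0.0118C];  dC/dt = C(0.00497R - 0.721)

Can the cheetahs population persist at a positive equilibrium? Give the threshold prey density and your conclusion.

Threshold R = 145; K < 145, so no, the predator goes extinct.

The predator equation gives dC/dt > 0 only when R > 0.721/0.00497 = 145.
Without the predator, R → K = 111. Since 111 < 145, the predator cannot invade.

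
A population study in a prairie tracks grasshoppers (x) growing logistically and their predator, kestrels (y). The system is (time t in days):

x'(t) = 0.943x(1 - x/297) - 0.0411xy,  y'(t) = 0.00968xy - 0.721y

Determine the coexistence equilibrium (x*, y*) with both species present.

x* ≈ 74.5, y* ≈ 17.2

From dy/dt = 0 with y > 0: 0.00968x* = 0.721, so x* = 74.5.
Substitute into dx/dt = 0: 0.943(1 - 74.5/297) = 0.0411y*.
The bracket is 0.749, giving y* = 0.707/0.0411 = 17.2.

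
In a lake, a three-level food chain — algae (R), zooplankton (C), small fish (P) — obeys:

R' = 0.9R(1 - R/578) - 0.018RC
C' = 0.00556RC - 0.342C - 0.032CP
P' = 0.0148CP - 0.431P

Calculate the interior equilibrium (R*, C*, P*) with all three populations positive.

R* ≈ 241, C* ≈ 29.1, P* ≈ 31.2

From dP/dt = 0: 0.0148C* = 0.431, so C* = 29.1.
From dR/dt = 0: 0.9(1 - R*/578) = 0.018·29.1, giving R* = 578·(1 - 0.582) = 241.
From dC/dt = 0: 0.00556·241 - 0.342 = 0.032P*, so P* = 1/0.032 = 31.2.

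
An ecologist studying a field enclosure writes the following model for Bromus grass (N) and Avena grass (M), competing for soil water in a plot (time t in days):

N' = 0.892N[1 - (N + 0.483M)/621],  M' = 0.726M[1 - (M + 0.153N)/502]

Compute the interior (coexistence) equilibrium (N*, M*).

N* ≈ 409, M* ≈ 439

Setting both brackets to zero gives the nullclines N + 0.483M = 621 and 0.153N + M = 502.
Substituting M = 502 - 0.153N into the first: N(1 - 0.483·0.153) = 621 - 0.483·502.
So N* = 379/0.926 = 409, and then M* = 502 - 0.153·409 = 439.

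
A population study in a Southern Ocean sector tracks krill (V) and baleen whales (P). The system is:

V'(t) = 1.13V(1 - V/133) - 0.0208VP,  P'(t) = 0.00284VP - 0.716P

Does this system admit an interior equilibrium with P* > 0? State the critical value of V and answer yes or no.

The predator equation gives dP/dt > 0 only when V > 0.716/0.00284 = 252.
Without the predator, V → K = 133. Since 133 < 252, the predator cannot invade.

Threshold V = 252; K < 252, so no, the predator goes extinct.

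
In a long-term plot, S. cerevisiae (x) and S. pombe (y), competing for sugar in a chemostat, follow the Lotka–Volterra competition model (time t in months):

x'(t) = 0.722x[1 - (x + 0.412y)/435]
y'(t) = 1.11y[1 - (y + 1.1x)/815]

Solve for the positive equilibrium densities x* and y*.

Setting both brackets to zero gives the nullclines x + 0.412y = 435 and 1.1x + y = 815.
Substituting y = 815 - 1.1x into the first: x(1 - 0.412·1.1) = 435 - 0.412·815.
So x* = 99.2/0.547 = 181, and then y* = 815 - 1.1·181 = 615.

x* ≈ 181, y* ≈ 615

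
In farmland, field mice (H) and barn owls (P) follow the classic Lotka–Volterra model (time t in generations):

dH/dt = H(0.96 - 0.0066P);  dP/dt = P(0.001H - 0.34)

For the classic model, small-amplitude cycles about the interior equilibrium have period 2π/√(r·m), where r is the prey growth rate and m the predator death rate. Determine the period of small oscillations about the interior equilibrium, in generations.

Here r = 0.96 and m = 0.34, so r·m = 0.326.
ω = √0.326 = 0.571 per generation, hence T = 2π/ω ≈ 11 generations.

T ≈ 11 generations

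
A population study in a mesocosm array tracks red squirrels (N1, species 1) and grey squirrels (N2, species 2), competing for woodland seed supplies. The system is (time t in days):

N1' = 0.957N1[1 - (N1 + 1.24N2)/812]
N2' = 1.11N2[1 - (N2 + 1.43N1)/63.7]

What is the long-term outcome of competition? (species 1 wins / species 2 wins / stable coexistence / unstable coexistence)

species 1 excludes species 2

Compare the nullcline intercepts: K1/α12 = 812/1.24 = 655 > K2 = 63.7; K2/α21 = 63.7/1.43 = 44.5 < K1 = 812.
Since the inequalities point opposite ways, species 1 can invade but species 2 cannot.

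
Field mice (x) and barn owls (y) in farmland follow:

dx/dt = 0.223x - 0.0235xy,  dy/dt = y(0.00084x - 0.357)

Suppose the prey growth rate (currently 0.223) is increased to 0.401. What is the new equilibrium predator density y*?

y* ≈ 17.1

At the interior fixed point, setting dx/dt = 0 with x > 0 fixes y* = (prey growth rate)/(xy coefficient) — independent of the other coefficients.
With the change, y* = 0.401/0.0235 = 17.1; it rises from 9.49.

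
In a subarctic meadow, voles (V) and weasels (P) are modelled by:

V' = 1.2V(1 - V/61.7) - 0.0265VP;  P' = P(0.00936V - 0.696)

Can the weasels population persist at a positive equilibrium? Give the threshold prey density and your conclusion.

The predator equation gives dP/dt > 0 only when V > 0.696/0.00936 = 74.4.
Without the predator, V → K = 61.7. Since 61.7 < 74.4, the predator cannot invade.

Threshold V = 74.4; K < 74.4, so no, the predator goes extinct.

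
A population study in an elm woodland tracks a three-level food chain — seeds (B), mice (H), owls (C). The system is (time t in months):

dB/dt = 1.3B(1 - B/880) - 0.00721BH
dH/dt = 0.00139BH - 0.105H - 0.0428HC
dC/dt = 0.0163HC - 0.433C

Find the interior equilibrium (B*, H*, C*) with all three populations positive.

From dC/dt = 0: 0.0163H* = 0.433, so H* = 26.6.
From dB/dt = 0: 1.3(1 - B*/880) = 0.00721·26.6, giving B* = 880·(1 - 0.147) = 750.
From dH/dt = 0: 0.00139·750 - 0.105 = 0.0428C*, so C* = 0.938/0.0428 = 21.9.

B* ≈ 750, H* ≈ 26.6, C* ≈ 21.9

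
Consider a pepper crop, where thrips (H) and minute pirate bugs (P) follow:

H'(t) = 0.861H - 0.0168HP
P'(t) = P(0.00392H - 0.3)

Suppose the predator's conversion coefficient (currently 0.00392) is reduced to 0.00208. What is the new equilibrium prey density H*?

At the interior fixed point, setting dP/dt = 0 with P > 0 fixes H* = (predator death rate)/(HP coefficient) — independent of the other coefficients.
With the change, H* = 0.3/0.00208 = 144; it rises from 76.5.

H* ≈ 144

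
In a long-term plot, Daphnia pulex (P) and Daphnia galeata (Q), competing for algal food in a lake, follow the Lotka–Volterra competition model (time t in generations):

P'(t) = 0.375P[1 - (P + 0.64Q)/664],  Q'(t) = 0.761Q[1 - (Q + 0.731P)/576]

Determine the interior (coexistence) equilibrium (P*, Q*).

P* ≈ 555, Q* ≈ 170

Setting both brackets to zero gives the nullclines P + 0.64Q = 664 and 0.731P + Q = 576.
Substituting Q = 576 - 0.731P into the first: P(1 - 0.64·0.731) = 664 - 0.64·576.
So P* = 295/0.532 = 555, and then Q* = 576 - 0.731·555 = 170.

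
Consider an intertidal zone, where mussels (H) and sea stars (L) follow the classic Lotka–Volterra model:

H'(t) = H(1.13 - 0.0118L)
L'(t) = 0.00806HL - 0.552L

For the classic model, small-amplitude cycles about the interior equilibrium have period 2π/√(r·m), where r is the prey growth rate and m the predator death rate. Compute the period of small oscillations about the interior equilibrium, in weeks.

Here r = 1.13 and m = 0.552, so r·m = 0.624.
ω = √0.624 = 0.79 per week, hence T = 2π/ω ≈ 7.96 weeks.

T ≈ 7.96 weeks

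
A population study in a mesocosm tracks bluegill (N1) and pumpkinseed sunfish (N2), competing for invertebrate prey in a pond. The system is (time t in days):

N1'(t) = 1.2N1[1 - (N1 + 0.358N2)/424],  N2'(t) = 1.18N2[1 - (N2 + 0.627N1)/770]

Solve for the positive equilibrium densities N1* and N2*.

Setting both brackets to zero gives the nullclines N1 + 0.358N2 = 424 and 0.627N1 + N2 = 770.
Substituting N2 = 770 - 0.627N1 into the first: N1(1 - 0.358·0.627) = 424 - 0.358·770.
So N1* = 148/0.776 = 191, and then N2* = 770 - 0.627·191 = 650.

N1* ≈ 191, N2* ≈ 650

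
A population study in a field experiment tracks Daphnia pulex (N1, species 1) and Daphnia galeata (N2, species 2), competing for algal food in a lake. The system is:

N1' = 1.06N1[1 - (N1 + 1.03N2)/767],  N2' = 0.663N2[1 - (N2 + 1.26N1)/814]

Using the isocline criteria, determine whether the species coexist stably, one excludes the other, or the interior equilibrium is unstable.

Compare the nullcline intercepts: K1/α12 = 767/1.03 = 745 < K2 = 814; K2/α21 = 814/1.26 = 646 < K1 = 767.
Since both are reversed, neither can invade when rare; the interior point is a saddle.

unstable coexistence (outcome depends on initial conditions)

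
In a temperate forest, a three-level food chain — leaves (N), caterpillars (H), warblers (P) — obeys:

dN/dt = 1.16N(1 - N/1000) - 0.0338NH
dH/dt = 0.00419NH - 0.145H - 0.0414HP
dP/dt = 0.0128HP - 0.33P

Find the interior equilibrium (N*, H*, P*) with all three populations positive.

From dP/dt = 0: 0.0128H* = 0.33, so H* = 25.8.
From dN/dt = 0: 1.16(1 - N*/1000) = 0.0338·25.8, giving N* = 1000·(1 - 0.751) = 249.
From dH/dt = 0: 0.00419·249 - 0.145 = 0.0414P*, so P* = 0.897/0.0414 = 21.7.

N* ≈ 249, H* ≈ 25.8, P* ≈ 21.7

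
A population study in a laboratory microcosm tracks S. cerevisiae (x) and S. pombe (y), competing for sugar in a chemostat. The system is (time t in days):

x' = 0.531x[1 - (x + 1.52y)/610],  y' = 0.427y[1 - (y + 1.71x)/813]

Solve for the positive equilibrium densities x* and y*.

Setting both brackets to zero gives the nullclines x + 1.52y = 610 and 1.71x + y = 813.
Substituting y = 813 - 1.71x into the first: x(1 - 1.52·1.71) = 610 - 1.52·813.
So x* = -626/-1.6 = 391, and then y* = 813 - 1.71·391 = 144.

x* ≈ 391, y* ≈ 144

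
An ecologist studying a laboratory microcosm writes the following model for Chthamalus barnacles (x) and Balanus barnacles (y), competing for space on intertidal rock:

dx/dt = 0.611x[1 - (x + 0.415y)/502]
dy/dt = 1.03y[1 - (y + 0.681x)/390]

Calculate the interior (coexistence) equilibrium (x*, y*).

x* ≈ 474, y* ≈ 67.1

Setting both brackets to zero gives the nullclines x + 0.415y = 502 and 0.681x + y = 390.
Substituting y = 390 - 0.681x into the first: x(1 - 0.415·0.681) = 502 - 0.415·390.
So x* = 340/0.717 = 474, and then y* = 390 - 0.681·474 = 67.1.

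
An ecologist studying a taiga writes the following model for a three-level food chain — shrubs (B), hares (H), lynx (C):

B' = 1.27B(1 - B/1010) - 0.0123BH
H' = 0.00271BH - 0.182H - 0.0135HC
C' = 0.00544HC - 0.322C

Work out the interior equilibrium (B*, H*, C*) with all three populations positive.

From dC/dt = 0: 0.00544H* = 0.322, so H* = 59.2.
From dB/dt = 0: 1.27(1 - B*/1010) = 0.0123·59.2, giving B* = 1010·(1 - 0.573) = 431.
From dH/dt = 0: 0.00271·431 - 0.182 = 0.0135C*, so C* = 0.986/0.0135 = 73.

B* ≈ 431, H* ≈ 59.2, C* ≈ 73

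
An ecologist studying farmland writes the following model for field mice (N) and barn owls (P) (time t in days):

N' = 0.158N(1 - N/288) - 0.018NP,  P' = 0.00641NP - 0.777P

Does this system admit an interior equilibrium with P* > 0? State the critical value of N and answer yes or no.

The predator equation gives dP/dt > 0 only when N > 0.777/0.00641 = 121.
Without the predator, N → K = 288. Since 288 > 121, the predator can invade and persist.

Threshold N = 121; K > 121, so yes, the predator persists.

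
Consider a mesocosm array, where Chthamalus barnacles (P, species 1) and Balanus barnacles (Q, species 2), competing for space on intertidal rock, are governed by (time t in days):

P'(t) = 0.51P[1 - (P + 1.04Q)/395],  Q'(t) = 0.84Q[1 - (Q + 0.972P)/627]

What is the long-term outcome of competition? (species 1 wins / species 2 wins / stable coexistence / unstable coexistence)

species 2 excludes species 1

Compare the nullcline intercepts: K1/α12 = 395/1.04 = 380 < K2 = 627; K2/α21 = 627/0.972 = 645 > K1 = 395.
Since the inequalities point opposite ways, species 2 can invade but species 1 cannot.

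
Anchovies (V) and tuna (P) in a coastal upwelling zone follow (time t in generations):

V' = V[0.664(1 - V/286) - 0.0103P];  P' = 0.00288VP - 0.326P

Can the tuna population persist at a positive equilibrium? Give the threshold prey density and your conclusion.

Threshold V = 113; K > 113, so yes, the predator persists.

The predator equation gives dP/dt > 0 only when V > 0.326/0.00288 = 113.
Without the predator, V → K = 286. Since 286 > 113, the predator can invade and persist.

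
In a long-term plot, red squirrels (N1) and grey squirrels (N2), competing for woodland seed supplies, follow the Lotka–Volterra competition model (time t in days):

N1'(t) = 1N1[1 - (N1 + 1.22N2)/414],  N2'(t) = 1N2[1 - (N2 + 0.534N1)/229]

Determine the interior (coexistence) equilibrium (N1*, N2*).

Setting both brackets to zero gives the nullclines N1 + 1.22N2 = 414 and 0.534N1 + N2 = 229.
Substituting N2 = 229 - 0.534N1 into the first: N1(1 - 1.22·0.534) = 414 - 1.22·229.
So N1* = 135/0.349 = 386, and then N2* = 229 - 0.534·386 = 22.7.

N1* ≈ 386, N2* ≈ 22.7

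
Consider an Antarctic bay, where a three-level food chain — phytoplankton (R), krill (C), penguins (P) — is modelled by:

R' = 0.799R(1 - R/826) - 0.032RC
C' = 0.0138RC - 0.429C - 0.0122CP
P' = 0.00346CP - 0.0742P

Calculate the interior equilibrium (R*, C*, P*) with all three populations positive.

R* ≈ 117, C* ≈ 21.4, P* ≈ 96.7

From dP/dt = 0: 0.00346C* = 0.0742, so C* = 21.4.
From dR/dt = 0: 0.799(1 - R*/826) = 0.032·21.4, giving R* = 826·(1 - 0.859) = 117.
From dC/dt = 0: 0.0138·117 - 0.429 = 0.0122P*, so P* = 1.18/0.0122 = 96.7.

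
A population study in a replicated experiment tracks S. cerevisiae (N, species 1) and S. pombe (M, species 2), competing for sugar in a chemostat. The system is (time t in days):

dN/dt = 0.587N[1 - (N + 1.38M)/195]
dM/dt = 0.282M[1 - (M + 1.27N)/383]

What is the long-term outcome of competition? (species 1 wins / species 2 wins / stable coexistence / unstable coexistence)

species 2 excludes species 1

Compare the nullcline intercepts: K1/α12 = 195/1.38 = 141 < K2 = 383; K2/α21 = 383/1.27 = 302 > K1 = 195.
Since the inequalities point opposite ways, species 2 can invade but species 1 cannot.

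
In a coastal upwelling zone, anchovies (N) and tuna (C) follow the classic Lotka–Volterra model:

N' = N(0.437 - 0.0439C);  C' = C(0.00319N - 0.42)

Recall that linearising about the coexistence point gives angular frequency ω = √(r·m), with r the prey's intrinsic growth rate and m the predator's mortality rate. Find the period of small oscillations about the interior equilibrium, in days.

T ≈ 14.7 days

Here r = 0.437 and m = 0.42, so r·m = 0.184.
ω = √0.184 = 0.428 per day, hence T = 2π/ω ≈ 14.7 days.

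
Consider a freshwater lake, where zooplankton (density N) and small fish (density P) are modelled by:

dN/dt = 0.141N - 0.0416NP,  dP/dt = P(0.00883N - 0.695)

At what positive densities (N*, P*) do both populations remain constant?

Set dP/dt = 0 with P > 0: 0.00883N - 0.695 = 0, so N* = 0.695/0.00883 = 78.7.
Set dN/dt = 0 with N > 0: 0.141 - 0.0416P = 0, so P* = 0.141/0.0416 = 3.39.

N* ≈ 78.7, P* ≈ 3.39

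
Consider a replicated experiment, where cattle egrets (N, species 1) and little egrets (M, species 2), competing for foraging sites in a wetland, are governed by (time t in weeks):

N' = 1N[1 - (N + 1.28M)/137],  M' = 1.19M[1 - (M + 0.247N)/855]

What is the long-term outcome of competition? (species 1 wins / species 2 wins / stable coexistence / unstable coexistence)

species 2 excludes species 1

Compare the nullcline intercepts: K1/α12 = 137/1.28 = 107 < K2 = 855; K2/α21 = 855/0.247 = 3460 > K1 = 137.
Since the inequalities point opposite ways, species 2 can invade but species 1 cannot.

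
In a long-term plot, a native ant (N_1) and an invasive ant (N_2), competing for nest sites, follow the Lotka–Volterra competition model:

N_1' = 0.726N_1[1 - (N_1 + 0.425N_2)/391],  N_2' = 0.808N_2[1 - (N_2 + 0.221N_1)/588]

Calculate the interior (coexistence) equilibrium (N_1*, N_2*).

Setting both brackets to zero gives the nullclines N_1 + 0.425N_2 = 391 and 0.221N_1 + N_2 = 588.
Substituting N_2 = 588 - 0.221N_1 into the first: N_1(1 - 0.425·0.221) = 391 - 0.425·588.
So N_1* = 141/0.906 = 156, and then N_2* = 588 - 0.221·156 = 554.

N_1* ≈ 156, N_2* ≈ 554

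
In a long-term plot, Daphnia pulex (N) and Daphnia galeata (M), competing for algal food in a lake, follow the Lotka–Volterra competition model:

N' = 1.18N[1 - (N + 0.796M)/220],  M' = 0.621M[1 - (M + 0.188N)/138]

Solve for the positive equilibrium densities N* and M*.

N* ≈ 130, M* ≈ 114

Setting both brackets to zero gives the nullclines N + 0.796M = 220 and 0.188N + M = 138.
Substituting M = 138 - 0.188N into the first: N(1 - 0.796·0.188) = 220 - 0.796·138.
So N* = 110/0.85 = 130, and then M* = 138 - 0.188·130 = 114.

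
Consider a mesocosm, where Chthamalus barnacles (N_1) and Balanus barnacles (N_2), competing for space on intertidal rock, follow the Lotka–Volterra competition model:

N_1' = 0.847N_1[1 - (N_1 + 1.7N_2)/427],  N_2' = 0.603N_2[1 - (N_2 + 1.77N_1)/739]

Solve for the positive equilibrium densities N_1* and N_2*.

N_1* ≈ 413, N_2* ≈ 8.36

Setting both brackets to zero gives the nullclines N_1 + 1.7N_2 = 427 and 1.77N_1 + N_2 = 739.
Substituting N_2 = 739 - 1.77N_1 into the first: N_1(1 - 1.7·1.77) = 427 - 1.7·739.
So N_1* = -829/-2.01 = 413, and then N_2* = 739 - 1.77·413 = 8.36.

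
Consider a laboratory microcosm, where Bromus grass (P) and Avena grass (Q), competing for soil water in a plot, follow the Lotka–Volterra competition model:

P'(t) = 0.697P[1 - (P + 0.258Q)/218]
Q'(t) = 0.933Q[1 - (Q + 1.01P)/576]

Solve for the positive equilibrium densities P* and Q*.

P* ≈ 93.8, Q* ≈ 481

Setting both brackets to zero gives the nullclines P + 0.258Q = 218 and 1.01P + Q = 576.
Substituting Q = 576 - 1.01P into the first: P(1 - 0.258·1.01) = 218 - 0.258·576.
So P* = 69.4/0.739 = 93.8, and then Q* = 576 - 1.01·93.8 = 481.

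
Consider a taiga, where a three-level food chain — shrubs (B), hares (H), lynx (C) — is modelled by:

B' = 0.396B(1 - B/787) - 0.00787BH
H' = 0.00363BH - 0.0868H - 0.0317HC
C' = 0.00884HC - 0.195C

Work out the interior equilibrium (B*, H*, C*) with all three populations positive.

B* ≈ 442, H* ≈ 22.1, C* ≈ 47.9

From dC/dt = 0: 0.00884H* = 0.195, so H* = 22.1.
From dB/dt = 0: 0.396(1 - B*/787) = 0.00787·22.1, giving B* = 787·(1 - 0.438) = 442.
From dH/dt = 0: 0.00363·442 - 0.0868 = 0.0317C*, so C* = 1.52/0.0317 = 47.9.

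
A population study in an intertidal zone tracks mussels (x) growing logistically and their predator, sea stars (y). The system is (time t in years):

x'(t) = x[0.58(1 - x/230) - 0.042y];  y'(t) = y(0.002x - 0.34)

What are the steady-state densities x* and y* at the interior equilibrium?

x* ≈ 170, y* ≈ 3.6

From dy/dt = 0 with y > 0: 0.002x* = 0.34, so x* = 170.
Substitute into dx/dt = 0: 0.58(1 - 170/230) = 0.042y*.
The bracket is 0.261, giving y* = 0.151/0.042 = 3.6.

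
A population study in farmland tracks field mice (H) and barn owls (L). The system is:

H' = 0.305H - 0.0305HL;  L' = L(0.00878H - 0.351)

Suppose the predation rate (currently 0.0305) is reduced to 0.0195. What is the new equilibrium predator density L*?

At the interior fixed point, setting dH/dt = 0 with H > 0 fixes L* = (prey growth rate)/(HL coefficient) — independent of the other coefficients.
With the change, L* = 0.305/0.0195 = 15.6; it rises from 10.

L* ≈ 15.6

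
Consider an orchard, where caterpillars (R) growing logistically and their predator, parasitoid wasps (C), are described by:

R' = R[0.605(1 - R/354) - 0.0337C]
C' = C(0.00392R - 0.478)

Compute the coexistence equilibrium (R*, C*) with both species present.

R* ≈ 122, C* ≈ 11.8

From dC/dt = 0 with C > 0: 0.00392R* = 0.478, so R* = 122.
Substitute into dR/dt = 0: 0.605(1 - 122/354) = 0.0337C*.
The bracket is 0.656, giving C* = 0.397/0.0337 = 11.8.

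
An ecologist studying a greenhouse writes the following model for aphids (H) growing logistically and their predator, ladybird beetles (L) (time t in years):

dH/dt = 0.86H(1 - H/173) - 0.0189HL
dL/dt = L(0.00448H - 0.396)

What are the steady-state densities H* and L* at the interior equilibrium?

From dL/dt = 0 with L > 0: 0.00448H* = 0.396, so H* = 88.4.
Substitute into dH/dt = 0: 0.86(1 - 88.4/173) = 0.0189L*.
The bracket is 0.489, giving L* = 0.421/0.0189 = 22.3.

H* ≈ 88.4, L* ≈ 22.3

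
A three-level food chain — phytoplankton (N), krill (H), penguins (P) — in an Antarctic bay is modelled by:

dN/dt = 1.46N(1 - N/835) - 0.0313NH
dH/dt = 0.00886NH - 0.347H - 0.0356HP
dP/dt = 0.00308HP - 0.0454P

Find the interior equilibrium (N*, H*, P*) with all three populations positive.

N* ≈ 571, H* ≈ 14.7, P* ≈ 132

From dP/dt = 0: 0.00308H* = 0.0454, so H* = 14.7.
From dN/dt = 0: 1.46(1 - N*/835) = 0.0313·14.7, giving N* = 835·(1 - 0.316) = 571.
From dH/dt = 0: 0.00886·571 - 0.347 = 0.0356P*, so P* = 4.71/0.0356 = 132.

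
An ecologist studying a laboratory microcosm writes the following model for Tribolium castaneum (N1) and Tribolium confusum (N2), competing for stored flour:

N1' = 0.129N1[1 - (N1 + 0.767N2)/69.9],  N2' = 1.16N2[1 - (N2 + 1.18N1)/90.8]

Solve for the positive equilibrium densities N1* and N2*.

Setting both brackets to zero gives the nullclines N1 + 0.767N2 = 69.9 and 1.18N1 + N2 = 90.8.
Substituting N2 = 90.8 - 1.18N1 into the first: N1(1 - 0.767·1.18) = 69.9 - 0.767·90.8.
So N1* = 0.256/0.0949 = 2.7, and then N2* = 90.8 - 1.18·2.7 = 87.6.

N1* ≈ 2.7, N2* ≈ 87.6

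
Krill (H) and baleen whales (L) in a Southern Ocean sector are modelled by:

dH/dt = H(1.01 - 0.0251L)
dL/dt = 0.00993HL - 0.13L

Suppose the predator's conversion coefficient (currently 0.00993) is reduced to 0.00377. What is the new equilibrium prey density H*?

At the interior fixed point, setting dL/dt = 0 with L > 0 fixes H* = (predator death rate)/(HL coefficient) — independent of the other coefficients.
With the change, H* = 0.13/0.00377 = 34.5; it rises from 13.1.

H* ≈ 34.5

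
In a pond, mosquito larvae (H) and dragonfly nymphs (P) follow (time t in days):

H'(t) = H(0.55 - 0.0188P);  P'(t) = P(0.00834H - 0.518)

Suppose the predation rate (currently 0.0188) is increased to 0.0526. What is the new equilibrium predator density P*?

P* ≈ 10.5

At the interior fixed point, setting dH/dt = 0 with H > 0 fixes P* = (prey growth rate)/(HP coefficient) — independent of the other coefficients.
With the change, P* = 0.55/0.0526 = 10.5; it falls from 29.3.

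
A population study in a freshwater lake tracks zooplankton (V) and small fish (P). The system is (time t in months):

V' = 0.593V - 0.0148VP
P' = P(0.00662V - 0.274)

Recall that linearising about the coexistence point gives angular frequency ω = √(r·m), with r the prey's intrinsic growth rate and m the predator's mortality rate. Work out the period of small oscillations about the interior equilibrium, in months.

Here r = 0.593 and m = 0.274, so r·m = 0.162.
ω = √0.162 = 0.403 per month, hence T = 2π/ω ≈ 15.6 months.

T ≈ 15.6 months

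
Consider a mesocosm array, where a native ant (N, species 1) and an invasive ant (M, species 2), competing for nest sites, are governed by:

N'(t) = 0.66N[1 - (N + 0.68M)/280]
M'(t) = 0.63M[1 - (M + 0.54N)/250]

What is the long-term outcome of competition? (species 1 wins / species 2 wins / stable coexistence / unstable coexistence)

Compare the nullcline intercepts: K1/α12 = 280/0.68 = 412 > K2 = 250; K2/α21 = 250/0.54 = 463 > K1 = 280.
Since both inequalities hold, each species can invade when rare, so the interior equilibrium is stable.

stable coexistence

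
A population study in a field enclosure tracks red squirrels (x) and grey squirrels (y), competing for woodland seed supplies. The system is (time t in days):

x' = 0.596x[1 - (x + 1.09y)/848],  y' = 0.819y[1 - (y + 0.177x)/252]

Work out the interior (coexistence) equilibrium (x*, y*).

Setting both brackets to zero gives the nullclines x + 1.09y = 848 and 0.177x + y = 252.
Substituting y = 252 - 0.177x into the first: x(1 - 1.09·0.177) = 848 - 1.09·252.
So x* = 573/0.807 = 710, and then y* = 252 - 0.177·710 = 126.

x* ≈ 710, y* ≈ 126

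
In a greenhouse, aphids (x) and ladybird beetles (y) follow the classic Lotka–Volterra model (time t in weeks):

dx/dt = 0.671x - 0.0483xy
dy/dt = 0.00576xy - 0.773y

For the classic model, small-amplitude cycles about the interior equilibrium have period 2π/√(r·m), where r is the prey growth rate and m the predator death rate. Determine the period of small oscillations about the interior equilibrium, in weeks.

T ≈ 8.72 weeks

Here r = 0.671 and m = 0.773, so r·m = 0.519.
ω = √0.519 = 0.72 per week, hence T = 2π/ω ≈ 8.72 weeks.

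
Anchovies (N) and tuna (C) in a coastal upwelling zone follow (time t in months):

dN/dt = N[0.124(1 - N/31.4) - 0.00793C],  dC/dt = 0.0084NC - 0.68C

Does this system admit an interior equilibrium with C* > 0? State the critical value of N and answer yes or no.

The predator equation gives dC/dt > 0 only when N > 0.68/0.0084 = 81.
Without the predator, N → K = 31.4. Since 31.4 < 81, the predator cannot invade.

Threshold N = 81; K < 81, so no, the predator goes extinct.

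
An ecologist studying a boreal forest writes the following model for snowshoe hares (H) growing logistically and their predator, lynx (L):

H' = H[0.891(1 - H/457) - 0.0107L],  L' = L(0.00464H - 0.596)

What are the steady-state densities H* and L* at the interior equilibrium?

H* ≈ 128, L* ≈ 59.9

From dL/dt = 0 with L > 0: 0.00464H* = 0.596, so H* = 128.
Substitute into dH/dt = 0: 0.891(1 - 128/457) = 0.0107L*.
The bracket is 0.719, giving L* = 0.641/0.0107 = 59.9.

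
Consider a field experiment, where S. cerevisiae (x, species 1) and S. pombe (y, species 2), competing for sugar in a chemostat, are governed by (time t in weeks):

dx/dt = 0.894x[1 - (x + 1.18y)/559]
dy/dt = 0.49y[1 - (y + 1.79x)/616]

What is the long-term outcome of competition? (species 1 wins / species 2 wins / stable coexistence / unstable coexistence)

Compare the nullcline intercepts: K1/α12 = 559/1.18 = 474 < K2 = 616; K2/α21 = 616/1.79 = 344 < K1 = 559.
Since both are reversed, neither can invade when rare; the interior point is a saddle.

unstable coexistence (outcome depends on initial conditions)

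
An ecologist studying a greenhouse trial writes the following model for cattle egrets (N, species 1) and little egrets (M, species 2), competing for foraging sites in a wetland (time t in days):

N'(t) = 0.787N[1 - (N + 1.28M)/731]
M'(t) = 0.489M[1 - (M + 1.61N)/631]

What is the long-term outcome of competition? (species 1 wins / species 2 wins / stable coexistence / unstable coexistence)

unstable coexistence (outcome depends on initial conditions)

Compare the nullcline intercepts: K1/α12 = 731/1.28 = 571 < K2 = 631; K2/α21 = 631/1.61 = 392 < K1 = 731.
Since both are reversed, neither can invade when rare; the interior point is a saddle.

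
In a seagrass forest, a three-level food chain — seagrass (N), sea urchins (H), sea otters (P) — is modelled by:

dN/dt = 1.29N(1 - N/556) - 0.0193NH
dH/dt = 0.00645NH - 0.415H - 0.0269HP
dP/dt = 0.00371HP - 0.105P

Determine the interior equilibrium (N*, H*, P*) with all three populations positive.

From dP/dt = 0: 0.00371H* = 0.105, so H* = 28.3.
From dN/dt = 0: 1.29(1 - N*/556) = 0.0193·28.3, giving N* = 556·(1 - 0.423) = 321.
From dH/dt = 0: 0.00645·321 - 0.415 = 0.0269P*, so P* = 1.65/0.0269 = 61.4.

N* ≈ 321, H* ≈ 28.3, P* ≈ 61.4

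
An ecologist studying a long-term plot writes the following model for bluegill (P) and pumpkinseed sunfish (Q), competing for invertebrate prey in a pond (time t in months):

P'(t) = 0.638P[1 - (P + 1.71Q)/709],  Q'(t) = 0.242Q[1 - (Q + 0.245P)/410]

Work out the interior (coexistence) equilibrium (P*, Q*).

Setting both brackets to zero gives the nullclines P + 1.71Q = 709 and 0.245P + Q = 410.
Substituting Q = 410 - 0.245P into the first: P(1 - 1.71·0.245) = 709 - 1.71·410.
So P* = 7.9/0.581 = 13.6, and then Q* = 410 - 0.245·13.6 = 407.

P* ≈ 13.6, Q* ≈ 407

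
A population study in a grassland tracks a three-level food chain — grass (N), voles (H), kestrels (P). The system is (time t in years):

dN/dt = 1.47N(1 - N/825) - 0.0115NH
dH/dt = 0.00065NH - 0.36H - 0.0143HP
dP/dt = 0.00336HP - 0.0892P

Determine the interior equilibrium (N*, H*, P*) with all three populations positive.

N* ≈ 654, H* ≈ 26.5, P* ≈ 4.54

From dP/dt = 0: 0.00336H* = 0.0892, so H* = 26.5.
From dN/dt = 0: 1.47(1 - N*/825) = 0.0115·26.5, giving N* = 825·(1 - 0.208) = 654.
From dH/dt = 0: 0.00065·654 - 0.36 = 0.0143P*, so P* = 0.0649/0.0143 = 4.54.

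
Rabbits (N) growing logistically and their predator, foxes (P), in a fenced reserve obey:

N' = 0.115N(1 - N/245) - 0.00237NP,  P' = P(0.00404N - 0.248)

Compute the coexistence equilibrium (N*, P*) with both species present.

N* ≈ 61.4, P* ≈ 36.4

From dP/dt = 0 with P > 0: 0.00404N* = 0.248, so N* = 61.4.
Substitute into dN/dt = 0: 0.115(1 - 61.4/245) = 0.00237P*.
The bracket is 0.749, giving P* = 0.0862/0.00237 = 36.4.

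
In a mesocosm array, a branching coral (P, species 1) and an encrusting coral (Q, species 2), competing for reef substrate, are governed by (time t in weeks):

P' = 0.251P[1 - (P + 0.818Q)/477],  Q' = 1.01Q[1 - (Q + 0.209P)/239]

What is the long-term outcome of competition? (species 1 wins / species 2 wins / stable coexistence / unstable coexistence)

stable coexistence

Compare the nullcline intercepts: K1/α12 = 477/0.818 = 583 > K2 = 239; K2/α21 = 239/0.209 = 1140 > K1 = 477.
Since both inequalities hold, each species can invade when rare, so the interior equilibrium is stable.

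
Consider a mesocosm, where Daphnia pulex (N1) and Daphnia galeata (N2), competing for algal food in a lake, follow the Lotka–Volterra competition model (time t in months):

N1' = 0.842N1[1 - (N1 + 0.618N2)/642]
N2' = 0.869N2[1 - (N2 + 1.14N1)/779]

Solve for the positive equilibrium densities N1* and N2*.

Setting both brackets to zero gives the nullclines N1 + 0.618N2 = 642 and 1.14N1 + N2 = 779.
Substituting N2 = 779 - 1.14N1 into the first: N1(1 - 0.618·1.14) = 642 - 0.618·779.
So N1* = 161/0.295 = 543, and then N2* = 779 - 1.14·543 = 159.

N1* ≈ 543, N2* ≈ 159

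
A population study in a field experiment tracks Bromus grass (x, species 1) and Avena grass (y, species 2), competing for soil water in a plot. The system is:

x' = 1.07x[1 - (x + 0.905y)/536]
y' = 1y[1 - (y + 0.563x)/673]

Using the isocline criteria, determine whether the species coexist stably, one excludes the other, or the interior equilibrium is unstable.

species 2 excludes species 1

Compare the nullcline intercepts: K1/α12 = 536/0.905 = 592 < K2 = 673; K2/α21 = 673/0.563 = 1200 > K1 = 536.
Since the inequalities point opposite ways, species 2 can invade but species 1 cannot.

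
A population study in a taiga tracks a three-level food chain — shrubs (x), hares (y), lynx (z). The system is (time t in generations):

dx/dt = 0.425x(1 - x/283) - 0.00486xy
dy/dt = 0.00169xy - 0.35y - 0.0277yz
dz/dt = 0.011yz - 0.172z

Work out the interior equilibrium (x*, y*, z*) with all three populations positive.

From dz/dt = 0: 0.011y* = 0.172, so y* = 15.6.
From dx/dt = 0: 0.425(1 - x*/283) = 0.00486·15.6, giving x* = 283·(1 - 0.179) = 232.
From dy/dt = 0: 0.00169·232 - 0.35 = 0.0277z*, so z* = 0.0428/0.0277 = 1.54.

x* ≈ 232, y* ≈ 15.6, z* ≈ 1.54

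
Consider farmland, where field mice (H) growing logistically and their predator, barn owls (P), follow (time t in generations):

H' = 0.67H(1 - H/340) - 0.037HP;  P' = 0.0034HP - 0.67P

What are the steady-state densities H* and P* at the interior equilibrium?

H* ≈ 197, P* ≈ 7.61

From dP/dt = 0 with P > 0: 0.0034H* = 0.67, so H* = 197.
Substitute into dH/dt = 0: 0.67(1 - 197/340) = 0.037P*.
The bracket is 0.42, giving P* = 0.282/0.037 = 7.61.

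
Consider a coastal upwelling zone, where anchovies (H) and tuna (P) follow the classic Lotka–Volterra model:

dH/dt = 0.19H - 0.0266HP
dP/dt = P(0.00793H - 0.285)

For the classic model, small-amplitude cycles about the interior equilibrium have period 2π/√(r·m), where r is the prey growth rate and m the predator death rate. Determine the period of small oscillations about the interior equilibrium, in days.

T ≈ 27 days

Here r = 0.19 and m = 0.285, so r·m = 0.0541.
ω = √0.0541 = 0.233 per day, hence T = 2π/ω ≈ 27 days.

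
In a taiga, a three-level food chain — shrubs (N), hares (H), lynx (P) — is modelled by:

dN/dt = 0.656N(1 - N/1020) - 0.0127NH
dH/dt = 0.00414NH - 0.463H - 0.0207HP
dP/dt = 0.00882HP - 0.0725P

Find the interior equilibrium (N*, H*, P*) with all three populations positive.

N* ≈ 858, H* ≈ 8.22, P* ≈ 149

From dP/dt = 0: 0.00882H* = 0.0725, so H* = 8.22.
From dN/dt = 0: 0.656(1 - N*/1020) = 0.0127·8.22, giving N* = 1020·(1 - 0.159) = 858.
From dH/dt = 0: 0.00414·858 - 0.463 = 0.0207P*, so P* = 3.09/0.0207 = 149.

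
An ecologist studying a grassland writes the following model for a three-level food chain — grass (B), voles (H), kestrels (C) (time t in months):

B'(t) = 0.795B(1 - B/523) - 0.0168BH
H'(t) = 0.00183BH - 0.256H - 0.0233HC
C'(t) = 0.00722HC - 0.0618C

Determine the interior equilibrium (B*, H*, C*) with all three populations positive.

B* ≈ 428, H* ≈ 8.56, C* ≈ 22.7

From dC/dt = 0: 0.00722H* = 0.0618, so H* = 8.56.
From dB/dt = 0: 0.795(1 - B*/523) = 0.0168·8.56, giving B* = 523·(1 - 0.181) = 428.
From dH/dt = 0: 0.00183·428 - 0.256 = 0.0233C*, so C* = 0.528/0.0233 = 22.7.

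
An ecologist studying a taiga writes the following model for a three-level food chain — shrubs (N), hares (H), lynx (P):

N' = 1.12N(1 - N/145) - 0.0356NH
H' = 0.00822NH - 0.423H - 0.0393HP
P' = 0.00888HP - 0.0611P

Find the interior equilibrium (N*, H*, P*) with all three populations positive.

From dP/dt = 0: 0.00888H* = 0.0611, so H* = 6.88.
From dN/dt = 0: 1.12(1 - N*/145) = 0.0356·6.88, giving N* = 145·(1 - 0.219) = 113.
From dH/dt = 0: 0.00822·113 - 0.423 = 0.0393P*, so P* = 0.508/0.0393 = 12.9.

N* ≈ 113, H* ≈ 6.88, P* ≈ 12.9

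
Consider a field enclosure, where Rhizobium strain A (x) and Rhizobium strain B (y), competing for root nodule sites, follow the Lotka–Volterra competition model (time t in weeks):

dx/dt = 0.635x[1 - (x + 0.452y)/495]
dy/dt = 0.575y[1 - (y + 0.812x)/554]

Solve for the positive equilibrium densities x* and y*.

Setting both brackets to zero gives the nullclines x + 0.452y = 495 and 0.812x + y = 554.
Substituting y = 554 - 0.812x into the first: x(1 - 0.452·0.812) = 495 - 0.452·554.
So x* = 245/0.633 = 386, and then y* = 554 - 0.812·386 = 240.

x* ≈ 386, y* ≈ 240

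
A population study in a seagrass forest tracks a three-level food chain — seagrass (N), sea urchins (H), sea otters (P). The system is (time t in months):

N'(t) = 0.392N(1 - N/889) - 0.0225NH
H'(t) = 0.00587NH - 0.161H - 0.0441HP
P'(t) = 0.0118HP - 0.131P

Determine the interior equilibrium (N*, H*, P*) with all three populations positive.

From dP/dt = 0: 0.0118H* = 0.131, so H* = 11.1.
From dN/dt = 0: 0.392(1 - N*/889) = 0.0225·11.1, giving N* = 889·(1 - 0.637) = 323.
From dH/dt = 0: 0.00587·323 - 0.161 = 0.0441P*, so P* = 1.73/0.0441 = 39.3.

N* ≈ 323, H* ≈ 11.1, P* ≈ 39.3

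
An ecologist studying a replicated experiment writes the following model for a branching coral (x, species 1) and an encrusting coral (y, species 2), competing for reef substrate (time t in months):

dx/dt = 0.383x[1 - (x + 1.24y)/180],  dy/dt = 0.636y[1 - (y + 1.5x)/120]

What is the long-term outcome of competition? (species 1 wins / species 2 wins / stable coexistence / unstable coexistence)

Compare the nullcline intercepts: K1/α12 = 180/1.24 = 145 > K2 = 120; K2/α21 = 120/1.5 = 80 < K1 = 180.
Since the inequalities point opposite ways, species 1 can invade but species 2 cannot.

species 1 excludes species 2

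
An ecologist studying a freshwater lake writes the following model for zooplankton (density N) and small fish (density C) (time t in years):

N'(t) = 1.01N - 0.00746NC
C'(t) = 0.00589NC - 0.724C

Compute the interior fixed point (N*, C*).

N* ≈ 123, C* ≈ 135

Set dC/dt = 0 with C > 0: 0.00589N - 0.724 = 0, so N* = 0.724/0.00589 = 123.
Set dN/dt = 0 with N > 0: 1.01 - 0.00746C = 0, so C* = 1.01/0.00746 = 135.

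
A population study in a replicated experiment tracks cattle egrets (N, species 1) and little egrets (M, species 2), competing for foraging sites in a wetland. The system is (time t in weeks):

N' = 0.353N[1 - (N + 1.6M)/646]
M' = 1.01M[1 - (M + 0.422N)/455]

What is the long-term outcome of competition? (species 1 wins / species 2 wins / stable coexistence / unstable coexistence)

Compare the nullcline intercepts: K1/α12 = 646/1.6 = 404 < K2 = 455; K2/α21 = 455/0.422 = 1080 > K1 = 646.
Since the inequalities point opposite ways, species 2 can invade but species 1 cannot.

species 2 excludes species 1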